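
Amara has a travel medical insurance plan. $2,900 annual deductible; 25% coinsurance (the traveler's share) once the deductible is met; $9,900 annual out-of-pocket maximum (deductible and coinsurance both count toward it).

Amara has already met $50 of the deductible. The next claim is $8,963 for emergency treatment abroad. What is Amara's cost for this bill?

$4,378.25

$50 of the $2,900 deductible is already met, leaving $2,850.
The remaining $6,113 (= $8,963 − $2,850) moves to coinsurance.
Traveler's 25% share of $6,113 is $1,528.25.
Traveler responsibility before any cap: $2,850 + $1,528.25 = $4,378.25.
Cumulative spending $50 + $4,378.25 = $4,428.25 stays under the $9,900 maximum.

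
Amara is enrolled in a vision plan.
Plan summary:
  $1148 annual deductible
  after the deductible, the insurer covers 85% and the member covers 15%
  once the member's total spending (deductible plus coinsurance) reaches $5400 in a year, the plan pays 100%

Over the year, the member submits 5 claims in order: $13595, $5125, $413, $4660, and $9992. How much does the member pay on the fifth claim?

#1 ($13595): deductible takes $1148, $12447 remains; 15% of $12447 = $1867.05. Member pays $3015.05; OOP now $3015.05.
#2 ($5125): deductible met; 15% of $5125 = $768.75. Member owes $768.75 (running OOP $3783.80).
#3 ($413): deductible met; 15% of $413 = $61.95. Cost to member: $61.95. OOP to date $3845.75.
#4 ($4660): deductible met; 15% of $4660 = $699. Member owes $699 (running OOP $4544.75).
#5 ($9992): 15% coinsurance on $9992 = $1498.80. That would push OOP to $6043.55, over the $5400 cap, so member pays $5400 − $4544.75 = $855.25.

$855.25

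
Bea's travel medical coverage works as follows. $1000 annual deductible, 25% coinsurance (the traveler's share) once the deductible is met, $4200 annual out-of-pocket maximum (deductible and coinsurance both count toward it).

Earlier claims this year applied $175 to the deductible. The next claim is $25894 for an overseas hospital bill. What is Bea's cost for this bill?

Remaining deductible: $1000 − $175 = $825.
The remaining $25069 (= $25894 − $825) moves to coinsurance.
Traveler's 25% share of $25069 is $6267.25.
That puts the traveler's cost at $825 + $6267.25 = $7092.25 before any cap.
Year-to-date out-of-pocket would reach $175 + $7092.25 = $7267.25, above the $4200 maximum, so the traveler pays only $4200 − $175 = $4025.

$4025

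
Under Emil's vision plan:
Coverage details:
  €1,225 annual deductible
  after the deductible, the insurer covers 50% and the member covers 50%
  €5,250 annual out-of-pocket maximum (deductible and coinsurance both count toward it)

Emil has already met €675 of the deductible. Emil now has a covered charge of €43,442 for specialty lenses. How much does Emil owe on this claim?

Remaining deductible: €1,225 − €675 = €550.
The remaining €42,892 (= €43,442 − €550) moves to coinsurance.
50% of €42,892 = €21,446 falls to the member.
Member responsibility before any cap: €550 + €21,446 = €21,996.
Adding €21,996 to the €675 already spent would give €22,671, which exceeds the €5,250 cap; the member pays just €5,250 − €675 = €4,575.

€4,575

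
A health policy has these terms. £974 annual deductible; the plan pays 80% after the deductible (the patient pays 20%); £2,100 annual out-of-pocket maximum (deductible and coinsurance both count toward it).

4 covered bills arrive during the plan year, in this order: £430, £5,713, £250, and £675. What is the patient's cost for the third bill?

#1 (£430): all of it applies to the deductible. Patient owes £430 (running OOP £430).
#2 (£5,713): £544 to deductible, leaving £5,169; coinsurance £5,169 × 20% = £1,033.80. Patient owes £1,577.80 (running OOP £2,007.80).
#3 (£250): deductible already satisfied, so patient's share is 20% × £250 = £50. Cost to patient: £50. OOP to date £2,057.80.

£50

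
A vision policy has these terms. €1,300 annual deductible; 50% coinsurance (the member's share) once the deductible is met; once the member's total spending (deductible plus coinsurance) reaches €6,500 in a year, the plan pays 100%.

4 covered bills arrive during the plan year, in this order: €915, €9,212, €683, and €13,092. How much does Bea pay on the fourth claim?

€445

Claim 1 — €915: all of it applies to the deductible. Cost to member: €915. OOP to date €915.
Claim 2 — €9,212: €385 to deductible, leaving €8,827; coinsurance €8,827 × 50% = €4,413.50. Cost to member: €4,798.50. OOP to date €5,713.50.
Claim 3 — €683: deductible met; 50% of €683 = €341.50. Member owes €341.50 (running OOP €6,055).
Claim 4 — €13,092: 50% coinsurance on €13,092 = €6,546. That would push OOP to €12,601, over the €6,500 cap, so member pays €6,500 − €6,055 = €445.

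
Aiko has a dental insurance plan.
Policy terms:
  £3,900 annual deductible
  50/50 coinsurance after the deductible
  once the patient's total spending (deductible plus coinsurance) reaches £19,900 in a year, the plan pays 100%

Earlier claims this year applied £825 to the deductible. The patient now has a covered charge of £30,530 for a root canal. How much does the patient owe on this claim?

Remaining deductible: £3,900 − £825 = £3,075.
The remaining £27,455 (= £30,530 − £3,075) moves to coinsurance.
Coinsurance: £27,455 × 50% = £13,727.50.
Patient responsibility before any cap: £3,075 + £13,727.50 = £16,802.50.
Cumulative spending £825 + £16,802.50 = £17,627.50 stays under the £19,900 maximum.

£16,802.50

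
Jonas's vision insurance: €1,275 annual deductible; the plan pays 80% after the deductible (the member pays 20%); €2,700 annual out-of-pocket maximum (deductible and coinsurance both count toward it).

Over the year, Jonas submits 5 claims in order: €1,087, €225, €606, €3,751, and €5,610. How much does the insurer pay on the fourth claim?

€3,000.80

Claim 1 (€1,087): entire amount goes to the deductible. Member owes €1,087 (running OOP €1,087). Plan pays €1,087 − €1,087 = €0.
Claim 2 (€225): deductible takes €188, €37 remains; 20% of €37 = €7.40. Cost to member: €195.40. OOP to date €1,282.40. Insurer: €225 − €195.40 = €29.60.
Claim 3 (€606): 20% coinsurance on €606 = €121.20. Member pays €121.20; OOP now €1,403.60. Plan pays €606 − €121.20 = €484.80.
Claim 4 (€3,751): deductible met; 20% of €3,751 = €750.20. Member pays €750.20; OOP now €2,153.80. Plan pays €3,751 − €750.20 = €3,000.80.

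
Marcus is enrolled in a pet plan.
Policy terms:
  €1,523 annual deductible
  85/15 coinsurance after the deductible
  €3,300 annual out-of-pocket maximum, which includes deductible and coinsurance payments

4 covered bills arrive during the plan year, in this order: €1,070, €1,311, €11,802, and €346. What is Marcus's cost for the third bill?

Bill 1, €1,070: fully absorbed by the deductible. Cost to owner: €1,070. OOP to date €1,070.
Bill 2, €1,311: €453 to deductible, leaving €858; coinsurance €858 × 15% = €128.70. Owner owes €581.70 (running OOP €1,651.70).
Bill 3, €11,802: deductible met; 15% of €11,802 = €1,770.30. Adding that to €1,651.70 gives €3,422, past the €3,300 cap; owner pays only €3,300 − €1,651.70 = €1,648.30.

€1,648.30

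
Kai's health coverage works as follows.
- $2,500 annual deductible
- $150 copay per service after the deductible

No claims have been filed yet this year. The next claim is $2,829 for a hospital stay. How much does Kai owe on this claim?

$2,650

Nothing has been paid toward the $2,500 deductible, so the first $2,500 of this charge is applied there.
That leaves $2,829 − $2,500 = $329 for the copay.
Copay on this service: $150.
Patient responsibility: $2,500 + $150 = $2,650.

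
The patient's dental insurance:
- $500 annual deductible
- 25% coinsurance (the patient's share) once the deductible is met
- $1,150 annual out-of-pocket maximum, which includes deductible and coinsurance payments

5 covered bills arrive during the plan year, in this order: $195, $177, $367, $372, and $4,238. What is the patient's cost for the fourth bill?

$93

Claim 1 — $195: entire amount goes to the deductible. Patient owes $195 (running OOP $195).
Claim 2 — $177: all of it applies to the deductible. Cost to patient: $177. OOP to date $372.
Claim 3 — $367: $128 finishes the deductible; $239 goes to coinsurance; coinsurance $239 × 25% = $59.75. Cost to patient: $187.75. OOP to date $559.75.
Claim 4 — $372: deductible already satisfied, so patient's share is 25% × $372 = $93. Patient pays $93; OOP now $652.75.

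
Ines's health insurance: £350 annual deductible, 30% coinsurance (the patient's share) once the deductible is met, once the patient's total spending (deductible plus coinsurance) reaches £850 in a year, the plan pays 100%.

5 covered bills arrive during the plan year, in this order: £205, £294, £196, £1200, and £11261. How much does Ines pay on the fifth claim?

£36.50

Claim 1 (£205): all of it applies to the deductible. Cost to patient: £205. OOP to date £205.
Claim 2 (£294): £145 finishes the deductible; £149 goes to coinsurance; patient's 30% is £44.70. Patient owes £189.70 (running OOP £394.70).
Claim 3 (£196): deductible already satisfied, so patient's share is 30% × £196 = £58.80. Patient pays £58.80; OOP now £453.50.
Claim 4 (£1200): deductible already satisfied, so patient's share is 30% × £1200 = £360. Cost to patient: £360. OOP to date £813.50.
Claim 5 (£11261): 30% coinsurance on £11261 = £3378.30. Adding that to £813.50 gives £4191.80, past the £850 cap; patient pays only £850 − £813.50 = £36.50.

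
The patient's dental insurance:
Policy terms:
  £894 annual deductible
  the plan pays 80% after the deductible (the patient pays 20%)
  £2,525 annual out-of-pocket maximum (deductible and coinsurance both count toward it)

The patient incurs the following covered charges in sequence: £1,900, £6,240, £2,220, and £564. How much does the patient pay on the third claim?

£181.80

#1 (£1,900): £894 to deductible, leaving £1,006; coinsurance £1,006 × 20% = £201.20. Patient pays £1,095.20; OOP now £1,095.20.
#2 (£6,240): deductible met; 20% of £6,240 = £1,248. Patient pays £1,248; OOP now £2,343.20.
#3 (£2,220): deductible met; 20% of £2,220 = £444. That would push OOP to £2,787.20, over the £2,525 cap, so patient pays £2,525 − £2,343.20 = £181.80.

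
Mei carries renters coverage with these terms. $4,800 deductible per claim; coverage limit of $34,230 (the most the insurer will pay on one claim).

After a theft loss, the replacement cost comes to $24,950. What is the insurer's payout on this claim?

Subtract the deductible: $24,950 − $4,800 = $20,150.
That's under the $34,230 cap, so the insurer reimburses the full $20,150.

$20,150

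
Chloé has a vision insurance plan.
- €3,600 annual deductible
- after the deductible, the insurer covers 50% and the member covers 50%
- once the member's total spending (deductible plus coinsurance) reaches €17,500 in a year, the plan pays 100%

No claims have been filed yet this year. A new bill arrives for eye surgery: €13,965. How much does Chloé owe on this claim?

The full €3,600 deductible is still open; €3,600 of this bill applies to it.
That leaves €13,965 − €3,600 = €10,365 for coinsurance.
50% of €10,365 = €5,182.50 falls to the member.
That puts the member's cost at €3,600 + €5,182.50 = €8,782.50 before any cap.
Total out-of-pocket so far would be €0 + €8,782.50 = €8,782.50, below the €17,500 cap — no reduction.

€8,782.50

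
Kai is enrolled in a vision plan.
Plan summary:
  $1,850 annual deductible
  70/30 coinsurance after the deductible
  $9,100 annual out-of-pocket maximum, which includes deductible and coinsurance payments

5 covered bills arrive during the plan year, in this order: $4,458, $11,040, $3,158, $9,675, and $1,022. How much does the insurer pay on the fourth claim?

Bill 1, $4,458: deductible takes $1,850, $2,608 remains; coinsurance $2,608 × 30% = $782.40. Cost to member: $2,632.40. OOP to date $2,632.40. Insurer: $4,458 − $2,632.40 = $1,825.60.
Bill 2, $11,040: deductible met; 30% of $11,040 = $3,312. Member pays $3,312; OOP now $5,944.40. Insurer: $11,040 − $3,312 = $7,728.
Bill 3, $3,158: deductible met; 30% of $3,158 = $947.40. Member owes $947.40 (running OOP $6,891.80). Insurer: $3,158 − $947.40 = $2,210.60.
Bill 4, $9,675: deductible already satisfied, so member's share is 30% × $9,675 = $2,902.50. Adding that to $6,891.80 gives $9,794.30, past the $9,100 cap; member pays only $9,100 − $6,891.80 = $2,208.20. Insurer: $9,675 − $2,208.20 = $7,466.80.

$7,466.80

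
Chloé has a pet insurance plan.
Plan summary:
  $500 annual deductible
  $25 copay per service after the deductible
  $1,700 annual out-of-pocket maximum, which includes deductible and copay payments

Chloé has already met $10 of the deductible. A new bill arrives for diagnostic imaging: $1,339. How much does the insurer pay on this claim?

Remaining deductible: $500 − $10 = $490.
That leaves $1,339 − $490 = $849 for the copay.
Copay on this service: $25.
That puts the owner's cost at $490 + $25 = $515 before any cap.
Cumulative spending $10 + $515 = $525 stays under the $1,700 maximum.
The plan picks up $1,339 − $515 = $824.

$824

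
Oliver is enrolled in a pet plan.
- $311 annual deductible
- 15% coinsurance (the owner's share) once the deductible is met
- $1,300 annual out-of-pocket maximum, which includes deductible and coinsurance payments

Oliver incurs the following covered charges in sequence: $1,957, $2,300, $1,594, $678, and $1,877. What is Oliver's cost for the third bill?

$239.10

Claim 1 — $1,957: deductible takes $311, $1,646 remains; coinsurance $1,646 × 15% = $246.90. Owner owes $557.90 (running OOP $557.90).
Claim 2 — $2,300: deductible already satisfied, so owner's share is 15% × $2,300 = $345. Owner pays $345; OOP now $902.90.
Claim 3 — $1,594: 15% coinsurance on $1,594 = $239.10. Cost to owner: $239.10. OOP to date $1,142.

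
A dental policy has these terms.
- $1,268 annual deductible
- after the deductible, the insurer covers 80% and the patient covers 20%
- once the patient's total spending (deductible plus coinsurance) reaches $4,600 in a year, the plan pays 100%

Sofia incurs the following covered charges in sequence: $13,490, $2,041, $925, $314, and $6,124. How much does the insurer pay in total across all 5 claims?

Bill 1, $13,490: $1,268 finishes the deductible; $12,222 goes to coinsurance; coinsurance $12,222 × 20% = $2,444.40. Cost to patient: $3,712.40. OOP to date $3,712.40. Plan pays $13,490 − $3,712.40 = $9,777.60.
Bill 2, $2,041: deductible already satisfied, so patient's share is 20% × $2,041 = $408.20. Cost to patient: $408.20. OOP to date $4,120.60. Plan pays $2,041 − $408.20 = $1,632.80.
Bill 3, $925: deductible met; 20% of $925 = $185. Patient pays $185; OOP now $4,305.60. Plan pays $925 − $185 = $740.
Bill 4, $314: deductible already satisfied, so patient's share is 20% × $314 = $62.80. Cost to patient: $62.80. OOP to date $4,368.40. Plan pays $314 − $62.80 = $251.20.
Bill 5, $6,124: 20% coinsurance on $6,124 = $1,224.80. OOP would hit $5,593.20 > $4,600, so the cap limits the patient to $4,600 − $4,368.40 = $231.60. Insurer: $6,124 − $231.60 = $5,892.40.
Insurer total: $9,777.60 + $1,632.80 + $740 + $251.20 + $5,892.40 = $18,294.

$18,294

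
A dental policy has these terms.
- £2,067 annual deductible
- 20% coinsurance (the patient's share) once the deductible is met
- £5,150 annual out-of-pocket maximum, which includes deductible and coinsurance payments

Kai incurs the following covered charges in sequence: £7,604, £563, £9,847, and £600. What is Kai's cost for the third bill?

£1,863

Claim 1 (£7,604): deductible takes £2,067, £5,537 remains; patient's 20% is £1,107.40. Patient owes £3,174.40 (running OOP £3,174.40).
Claim 2 (£563): deductible met; 20% of £563 = £112.60. Cost to patient: £112.60. OOP to date £3,287.
Claim 3 (£9,847): deductible already satisfied, so patient's share is 20% × £9,847 = £1,969.40. Adding that to £3,287 gives £5,256.40, past the £5,150 cap; patient pays only £5,150 − £3,287 = £1,863.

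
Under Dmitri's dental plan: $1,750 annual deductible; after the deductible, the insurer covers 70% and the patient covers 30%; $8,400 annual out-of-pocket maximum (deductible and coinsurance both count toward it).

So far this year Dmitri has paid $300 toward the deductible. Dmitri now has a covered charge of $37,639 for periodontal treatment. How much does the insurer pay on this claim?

$29,539

Remaining deductible: $1,750 − $300 = $1,450.
That leaves $37,639 − $1,450 = $36,189 for coinsurance.
30% of $36,189 = $10,856.70 falls to the patient.
So the patient owes $1,450 + $10,856.70 = $12,306.70 before any cap.
Adding $12,306.70 to the $300 already spent would give $12,606.70, which exceeds the $8,400 cap; the patient pays just $8,400 − $300 = $8,100.
Insurer pays the balance: $37,639 − $8,100 = $29,539.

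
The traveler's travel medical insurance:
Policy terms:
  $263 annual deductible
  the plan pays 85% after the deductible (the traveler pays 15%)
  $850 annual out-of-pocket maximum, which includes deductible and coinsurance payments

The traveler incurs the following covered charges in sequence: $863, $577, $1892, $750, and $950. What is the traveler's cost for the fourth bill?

$112.50

Claim 1 — $863: $263 to deductible, leaving $600; 15% of $600 = $90. Traveler pays $353; OOP now $353.
Claim 2 — $577: 15% coinsurance on $577 = $86.55. Traveler owes $86.55 (running OOP $439.55).
Claim 3 — $1892: deductible already satisfied, so traveler's share is 15% × $1892 = $283.80. Traveler pays $283.80; OOP now $723.35.
Claim 4 — $750: 15% coinsurance on $750 = $112.50. Traveler pays $112.50; OOP now $835.85.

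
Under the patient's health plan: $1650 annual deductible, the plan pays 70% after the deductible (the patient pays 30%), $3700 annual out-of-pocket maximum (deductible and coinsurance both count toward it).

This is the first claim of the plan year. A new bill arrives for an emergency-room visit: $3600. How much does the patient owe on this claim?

Deductible not yet touched, so the first $1650 of the bill goes to the deductible.
The remaining $1950 (= $3600 − $1650) moves to coinsurance.
30% of $1950 = $585 falls to the patient.
So the patient owes $1650 + $585 = $2235 before any cap.
Year-to-date out-of-pocket becomes $0 + $2235 = $2235, still under the $3700 maximum, so no cap applies.

$2235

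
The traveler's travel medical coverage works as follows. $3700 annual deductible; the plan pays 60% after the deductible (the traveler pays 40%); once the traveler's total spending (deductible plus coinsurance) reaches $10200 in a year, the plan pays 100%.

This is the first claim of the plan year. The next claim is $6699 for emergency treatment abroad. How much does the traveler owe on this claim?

$4899.60

Deductible not yet touched, so the first $3700 of the bill goes to the deductible.
The remaining $2999 (= $6699 − $3700) moves to coinsurance.
Traveler's 40% share of $2999 is $1199.60.
That puts the traveler's cost at $3700 + $1199.60 = $4899.60 before any cap.
Cumulative spending $0 + $4899.60 = $4899.60 stays under the $10200 maximum.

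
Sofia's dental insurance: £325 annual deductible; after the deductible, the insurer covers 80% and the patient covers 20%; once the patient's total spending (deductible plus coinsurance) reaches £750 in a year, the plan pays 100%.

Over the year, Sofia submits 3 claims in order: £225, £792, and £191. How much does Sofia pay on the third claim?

£38.20

#1 (£225): fully absorbed by the deductible. Patient pays £225; OOP now £225.
#2 (£792): deductible takes £100, £692 remains; patient's 20% is £138.40. Patient owes £238.40 (running OOP £463.40).
#3 (£191): deductible met; 20% of £191 = £38.20. Patient pays £38.20; OOP now £501.60.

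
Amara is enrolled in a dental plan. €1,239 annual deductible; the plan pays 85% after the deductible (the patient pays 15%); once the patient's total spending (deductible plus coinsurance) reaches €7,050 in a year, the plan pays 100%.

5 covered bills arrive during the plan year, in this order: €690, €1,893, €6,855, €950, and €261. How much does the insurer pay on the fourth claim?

Claim 1 (€690): fully absorbed by the deductible. Cost to patient: €690. OOP to date €690. Insurer: €690 − €690 = €0.
Claim 2 (€1,893): €549 finishes the deductible; €1,344 goes to coinsurance; 15% of €1,344 = €201.60. Patient owes €750.60 (running OOP €1,440.60). Insurer: €1,893 − €750.60 = €1,142.40.
Claim 3 (€6,855): deductible already satisfied, so patient's share is 15% × €6,855 = €1,028.25. Cost to patient: €1,028.25. OOP to date €2,468.85. Insurer: €6,855 − €1,028.25 = €5,826.75.
Claim 4 (€950): deductible met; 15% of €950 = €142.50. Patient owes €142.50 (running OOP €2,611.35). Plan pays €950 − €142.50 = €807.50.

€807.50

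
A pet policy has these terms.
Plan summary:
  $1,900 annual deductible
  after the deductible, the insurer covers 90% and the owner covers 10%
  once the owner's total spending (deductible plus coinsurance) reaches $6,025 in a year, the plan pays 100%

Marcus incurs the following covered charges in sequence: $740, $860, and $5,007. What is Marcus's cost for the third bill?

$770.70

Bill 1, $740: fully absorbed by the deductible. Owner pays $740; OOP now $740.
Bill 2, $860: entire amount goes to the deductible. Owner pays $860; OOP now $1,600.
Bill 3, $5,007: deductible takes $300, $4,707 remains; coinsurance $4,707 × 10% = $470.70. Owner pays $770.70; OOP now $2,370.70.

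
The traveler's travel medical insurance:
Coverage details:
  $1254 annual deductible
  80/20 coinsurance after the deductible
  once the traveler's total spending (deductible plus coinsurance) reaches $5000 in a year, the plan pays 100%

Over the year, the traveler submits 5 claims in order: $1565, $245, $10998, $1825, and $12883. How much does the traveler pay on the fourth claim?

$365

#1 ($1565): $1254 finishes the deductible; $311 goes to coinsurance; 20% of $311 = $62.20. Traveler pays $1316.20; OOP now $1316.20.
#2 ($245): deductible met; 20% of $245 = $49. Cost to traveler: $49. OOP to date $1365.20.
#3 ($10998): 20% coinsurance on $10998 = $2199.60. Cost to traveler: $2199.60. OOP to date $3564.80.
#4 ($1825): deductible met; 20% of $1825 = $365. Traveler pays $365; OOP now $3929.80.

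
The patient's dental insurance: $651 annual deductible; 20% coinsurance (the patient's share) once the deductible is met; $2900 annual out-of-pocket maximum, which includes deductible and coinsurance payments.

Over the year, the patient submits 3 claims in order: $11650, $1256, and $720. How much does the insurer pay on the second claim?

Claim 1 — $11650: $651 finishes the deductible; $10999 goes to coinsurance; 20% of $10999 = $2199.80. Patient owes $2850.80 (running OOP $2850.80). Insurer: $11650 − $2850.80 = $8799.20.
Claim 2 — $1256: deductible already satisfied, so patient's share is 20% × $1256 = $251.20. OOP would hit $3102 > $2900, so the cap limits the patient to $2900 − $2850.80 = $49.20. Plan pays $1256 − $49.20 = $1206.80.

$1206.80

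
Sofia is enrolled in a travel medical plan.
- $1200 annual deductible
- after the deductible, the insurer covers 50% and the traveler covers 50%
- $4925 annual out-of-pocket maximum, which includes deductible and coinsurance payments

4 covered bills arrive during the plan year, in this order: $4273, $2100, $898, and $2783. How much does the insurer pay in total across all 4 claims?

Claim 1 — $4273: $1200 to deductible, leaving $3073; 50% of $3073 = $1536.50. Traveler owes $2736.50 (running OOP $2736.50). Insurer: $4273 − $2736.50 = $1536.50.
Claim 2 — $2100: deductible already satisfied, so traveler's share is 50% × $2100 = $1050. Cost to traveler: $1050. OOP to date $3786.50. Insurer: $2100 − $1050 = $1050.
Claim 3 — $898: deductible met; 50% of $898 = $449. Traveler owes $449 (running OOP $4235.50). Insurer: $898 − $449 = $449.
Claim 4 — $2783: 50% coinsurance on $2783 = $1391.50. That would push OOP to $5627, over the $4925 cap, so traveler pays $4925 − $4235.50 = $689.50. Plan pays $2783 − $689.50 = $2093.50.
Insurer total = bills − traveler's total = $10054 − $4925 = $5129.

$5129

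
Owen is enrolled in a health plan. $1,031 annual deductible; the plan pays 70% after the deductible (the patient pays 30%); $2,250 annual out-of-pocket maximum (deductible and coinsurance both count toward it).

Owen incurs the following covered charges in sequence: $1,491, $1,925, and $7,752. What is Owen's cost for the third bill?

Claim 1 ($1,491): $1,031 finishes the deductible; $460 goes to coinsurance; 30% of $460 = $138. Patient pays $1,169; OOP now $1,169.
Claim 2 ($1,925): deductible met; 30% of $1,925 = $577.50. Patient pays $577.50; OOP now $1,746.50.
Claim 3 ($7,752): deductible met; 30% of $7,752 = $2,325.60. Adding that to $1,746.50 gives $4,072.10, past the $2,250 cap; patient pays only $2,250 − $1,746.50 = $503.50.

$503.50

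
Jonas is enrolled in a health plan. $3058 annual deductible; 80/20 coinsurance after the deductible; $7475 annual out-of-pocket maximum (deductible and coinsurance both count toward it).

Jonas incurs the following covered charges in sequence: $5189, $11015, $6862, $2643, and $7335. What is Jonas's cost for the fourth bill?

$415.40

Claim 1 — $5189: $3058 to deductible, leaving $2131; coinsurance $2131 × 20% = $426.20. Patient pays $3484.20; OOP now $3484.20.
Claim 2 — $11015: 20% coinsurance on $11015 = $2203. Patient owes $2203 (running OOP $5687.20).
Claim 3 — $6862: 20% coinsurance on $6862 = $1372.40. Patient owes $1372.40 (running OOP $7059.60).
Claim 4 — $2643: deductible met; 20% of $2643 = $528.60. OOP would hit $7588.20 > $7475, so the cap limits the patient to $7475 − $7059.60 = $415.40.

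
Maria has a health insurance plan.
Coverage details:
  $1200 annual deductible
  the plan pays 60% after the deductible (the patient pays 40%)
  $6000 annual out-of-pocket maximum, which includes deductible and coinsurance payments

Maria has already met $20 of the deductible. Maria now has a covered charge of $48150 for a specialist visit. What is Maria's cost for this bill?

$5980

Remaining deductible: $1200 − $20 = $1180.
The remaining $46970 (= $48150 − $1180) moves to coinsurance.
40% of $46970 = $18788 falls to the patient.
Patient responsibility before any cap: $1180 + $18788 = $19968.
That would bring total out-of-pocket to $19988, past the $6000 cap. The patient is capped at $6000 − $20 = $5980 on this claim.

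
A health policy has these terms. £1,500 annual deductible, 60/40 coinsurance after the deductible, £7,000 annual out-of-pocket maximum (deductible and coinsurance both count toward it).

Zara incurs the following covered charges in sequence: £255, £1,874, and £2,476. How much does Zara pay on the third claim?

£990.40

#1 (£255): entire amount goes to the deductible. Patient pays £255; OOP now £255.
#2 (£1,874): deductible takes £1,245, £629 remains; coinsurance £629 × 40% = £251.60. Patient pays £1,496.60; OOP now £1,751.60.
#3 (£2,476): deductible already satisfied, so patient's share is 40% × £2,476 = £990.40. Patient pays £990.40; OOP now £2,742.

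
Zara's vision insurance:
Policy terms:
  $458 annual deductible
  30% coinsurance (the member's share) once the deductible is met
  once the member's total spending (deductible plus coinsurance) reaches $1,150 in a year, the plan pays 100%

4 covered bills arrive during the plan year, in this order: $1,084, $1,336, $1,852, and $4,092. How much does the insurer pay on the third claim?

$1,748.60

Claim 1 ($1,084): $458 to deductible, leaving $626; coinsurance $626 × 30% = $187.80. Cost to member: $645.80. OOP to date $645.80. Insurer: $1,084 − $645.80 = $438.20.
Claim 2 ($1,336): 30% coinsurance on $1,336 = $400.80. Cost to member: $400.80. OOP to date $1,046.60. Insurer: $1,336 − $400.80 = $935.20.
Claim 3 ($1,852): 30% coinsurance on $1,852 = $555.60. OOP would hit $1,602.20 > $1,150, so the cap limits the member to $1,150 − $1,046.60 = $103.40. Plan pays $1,852 − $103.40 = $1,748.60.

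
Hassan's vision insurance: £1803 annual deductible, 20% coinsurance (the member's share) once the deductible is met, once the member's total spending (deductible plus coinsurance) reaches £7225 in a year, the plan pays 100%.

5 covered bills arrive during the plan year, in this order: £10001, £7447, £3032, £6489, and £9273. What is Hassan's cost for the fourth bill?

£1297.80

Bill 1, £10001: £1803 to deductible, leaving £8198; coinsurance £8198 × 20% = £1639.60. Cost to member: £3442.60. OOP to date £3442.60.
Bill 2, £7447: 20% coinsurance on £7447 = £1489.40. Member owes £1489.40 (running OOP £4932).
Bill 3, £3032: deductible met; 20% of £3032 = £606.40. Member pays £606.40; OOP now £5538.40.
Bill 4, £6489: deductible met; 20% of £6489 = £1297.80. Cost to member: £1297.80. OOP to date £6836.20.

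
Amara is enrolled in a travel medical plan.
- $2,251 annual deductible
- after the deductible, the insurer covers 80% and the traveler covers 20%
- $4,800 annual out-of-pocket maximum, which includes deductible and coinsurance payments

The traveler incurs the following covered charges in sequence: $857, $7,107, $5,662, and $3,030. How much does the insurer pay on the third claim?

Claim 1 ($857): entire amount goes to the deductible. Traveler owes $857 (running OOP $857). Insurer: $857 − $857 = $0.
Claim 2 ($7,107): $1,394 to deductible, leaving $5,713; coinsurance $5,713 × 20% = $1,142.60. Traveler pays $2,536.60; OOP now $3,393.60. Plan pays $7,107 − $2,536.60 = $4,570.40.
Claim 3 ($5,662): deductible already satisfied, so traveler's share is 20% × $5,662 = $1,132.40. Traveler owes $1,132.40 (running OOP $4,526). Plan pays $5,662 − $1,132.40 = $4,529.60.

$4,529.60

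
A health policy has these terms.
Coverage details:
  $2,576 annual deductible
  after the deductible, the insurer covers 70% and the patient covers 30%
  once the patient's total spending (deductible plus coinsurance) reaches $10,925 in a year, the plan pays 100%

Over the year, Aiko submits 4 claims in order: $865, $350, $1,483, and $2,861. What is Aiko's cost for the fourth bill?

$858.30

Claim 1 — $865: entire amount goes to the deductible. Patient pays $865; OOP now $865.
Claim 2 — $350: fully absorbed by the deductible. Cost to patient: $350. OOP to date $1,215.
Claim 3 — $1,483: deductible takes $1,361, $122 remains; coinsurance $122 × 30% = $36.60. Patient owes $1,397.60 (running OOP $2,612.60).
Claim 4 — $2,861: 30% coinsurance on $2,861 = $858.30. Patient owes $858.30 (running OOP $3,470.90).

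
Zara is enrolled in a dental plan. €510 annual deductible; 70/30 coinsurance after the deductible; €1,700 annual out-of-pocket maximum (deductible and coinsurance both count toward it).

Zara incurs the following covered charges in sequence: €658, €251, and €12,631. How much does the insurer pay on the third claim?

Claim 1 (€658): deductible takes €510, €148 remains; coinsurance €148 × 30% = €44.40. Patient owes €554.40 (running OOP €554.40). Plan pays €658 − €554.40 = €103.60.
Claim 2 (€251): 30% coinsurance on €251 = €75.30. Cost to patient: €75.30. OOP to date €629.70. Plan pays €251 − €75.30 = €175.70.
Claim 3 (€12,631): 30% coinsurance on €12,631 = €3,789.30. That would push OOP to €4,419, over the €1,700 cap, so patient pays €1,700 − €629.70 = €1,070.30. Plan pays €12,631 − €1,070.30 = €11,560.70.

€11,560.70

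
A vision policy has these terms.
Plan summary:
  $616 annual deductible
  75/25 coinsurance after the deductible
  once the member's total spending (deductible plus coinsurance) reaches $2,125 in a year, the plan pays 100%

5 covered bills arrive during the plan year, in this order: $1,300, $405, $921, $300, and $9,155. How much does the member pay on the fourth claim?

Claim 1 ($1,300): $616 to deductible, leaving $684; coinsurance $684 × 25% = $171. Cost to member: $787. OOP to date $787.
Claim 2 ($405): deductible already satisfied, so member's share is 25% × $405 = $101.25. Member pays $101.25; OOP now $888.25.
Claim 3 ($921): deductible met; 25% of $921 = $230.25. Member owes $230.25 (running OOP $1,118.50).
Claim 4 ($300): 25% coinsurance on $300 = $75. Member owes $75 (running OOP $1,193.50).

$75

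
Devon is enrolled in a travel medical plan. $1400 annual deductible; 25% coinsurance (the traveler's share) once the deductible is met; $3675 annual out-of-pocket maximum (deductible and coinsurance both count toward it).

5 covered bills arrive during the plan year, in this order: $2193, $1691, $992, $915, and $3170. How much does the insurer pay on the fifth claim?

Claim 1 ($2193): deductible takes $1400, $793 remains; traveler's 25% is $198.25. Cost to traveler: $1598.25. OOP to date $1598.25. Plan pays $2193 − $1598.25 = $594.75.
Claim 2 ($1691): 25% coinsurance on $1691 = $422.75. Traveler pays $422.75; OOP now $2021. Insurer: $1691 − $422.75 = $1268.25.
Claim 3 ($992): 25% coinsurance on $992 = $248. Cost to traveler: $248. OOP to date $2269. Insurer: $992 − $248 = $744.
Claim 4 ($915): deductible already satisfied, so traveler's share is 25% × $915 = $228.75. Traveler owes $228.75 (running OOP $2497.75). Plan pays $915 − $228.75 = $686.25.
Claim 5 ($3170): deductible already satisfied, so traveler's share is 25% × $3170 = $792.50. Traveler owes $792.50 (running OOP $3290.25). Plan pays $3170 − $792.50 = $2377.50.

$2377.50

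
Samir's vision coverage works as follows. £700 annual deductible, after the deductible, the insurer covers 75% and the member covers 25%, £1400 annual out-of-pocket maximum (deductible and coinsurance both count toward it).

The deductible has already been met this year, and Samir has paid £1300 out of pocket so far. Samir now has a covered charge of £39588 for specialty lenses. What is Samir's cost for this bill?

£100

With the deductible met, the entire £39588 is subject to coinsurance.
Member's 25% share of £39588 is £9897.
That would bring total out-of-pocket to £11197, past the £1400 cap. The member is capped at £1400 − £1300 = £100 on this claim.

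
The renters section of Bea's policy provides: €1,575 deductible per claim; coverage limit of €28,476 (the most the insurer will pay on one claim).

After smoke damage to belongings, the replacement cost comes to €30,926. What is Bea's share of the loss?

€2,450

Less the €1,575 deductible: €30,926 − €1,575 = €29,351.
€29,351 exceeds the €28,476 limit, so the insurer pays the limit: €28,476.
Out of pocket: €30,926 − €28,476 = €2,450.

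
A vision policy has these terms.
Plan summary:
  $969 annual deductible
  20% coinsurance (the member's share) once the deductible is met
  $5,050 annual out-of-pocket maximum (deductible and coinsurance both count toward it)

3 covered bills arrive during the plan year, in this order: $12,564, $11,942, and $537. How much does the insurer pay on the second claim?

Claim 1 — $12,564: $969 to deductible, leaving $11,595; member's 20% is $2,319. Cost to member: $3,288. OOP to date $3,288. Insurer: $12,564 − $3,288 = $9,276.
Claim 2 — $11,942: deductible met; 20% of $11,942 = $2,388.40. OOP would hit $5,676.40 > $5,050, so the cap limits the member to $5,050 − $3,288 = $1,762. Insurer: $11,942 − $1,762 = $10,180.

$10,180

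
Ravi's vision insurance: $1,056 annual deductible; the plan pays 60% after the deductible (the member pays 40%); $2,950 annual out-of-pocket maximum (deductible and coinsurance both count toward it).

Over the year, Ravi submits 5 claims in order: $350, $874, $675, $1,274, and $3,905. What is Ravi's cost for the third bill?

#1 ($350): all of it applies to the deductible. Cost to member: $350. OOP to date $350.
#2 ($874): $706 finishes the deductible; $168 goes to coinsurance; coinsurance $168 × 40% = $67.20. Cost to member: $773.20. OOP to date $1,123.20.
#3 ($675): 40% coinsurance on $675 = $270. Cost to member: $270. OOP to date $1,393.20.

$270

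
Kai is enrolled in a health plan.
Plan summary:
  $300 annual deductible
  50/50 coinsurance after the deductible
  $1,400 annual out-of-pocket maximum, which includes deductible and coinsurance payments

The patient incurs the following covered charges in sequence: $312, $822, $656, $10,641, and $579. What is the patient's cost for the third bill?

Claim 1 — $312: $300 to deductible, leaving $12; coinsurance $12 × 50% = $6. Patient owes $306 (running OOP $306).
Claim 2 — $822: deductible already satisfied, so patient's share is 50% × $822 = $411. Patient owes $411 (running OOP $717).
Claim 3 — $656: 50% coinsurance on $656 = $328. Patient owes $328 (running OOP $1,045).

$328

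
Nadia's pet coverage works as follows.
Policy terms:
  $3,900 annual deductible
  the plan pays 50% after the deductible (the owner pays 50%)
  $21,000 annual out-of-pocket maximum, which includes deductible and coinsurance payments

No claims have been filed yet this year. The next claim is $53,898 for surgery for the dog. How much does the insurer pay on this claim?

Deductible not yet touched, so the first $3,900 of the bill goes to the deductible.
After the $3,900 deductible portion, $53,898 − $3,900 = $49,998 is subject to coinsurance.
Owner's 50% share of $49,998 is $24,999.
So the owner owes $3,900 + $24,999 = $28,899 before any cap.
That would bring total out-of-pocket to $28,899, past the $21,000 cap. The owner is capped at $21,000 − $0 = $21,000 on this claim.
The insurer covers the remainder: $53,898 − $21,000 = $32,898.

$32,898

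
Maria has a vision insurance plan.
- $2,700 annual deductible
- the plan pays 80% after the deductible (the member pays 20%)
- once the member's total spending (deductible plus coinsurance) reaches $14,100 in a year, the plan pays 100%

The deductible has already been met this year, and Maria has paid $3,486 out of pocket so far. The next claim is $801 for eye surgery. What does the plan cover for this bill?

$640.80

With the deductible met, the entire $801 is subject to coinsurance.
Member's 20% share of $801 is $160.20.
Total out-of-pocket so far would be $3,486 + $160.20 = $3,646.20, below the $14,100 cap — no reduction.
The insurer covers the remainder: $801 − $160.20 = $640.80.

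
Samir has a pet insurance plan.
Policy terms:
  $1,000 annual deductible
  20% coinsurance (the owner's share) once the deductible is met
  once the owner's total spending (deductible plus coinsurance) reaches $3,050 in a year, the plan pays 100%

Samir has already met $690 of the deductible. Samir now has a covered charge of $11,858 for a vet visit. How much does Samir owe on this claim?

Remaining deductible: $1,000 − $690 = $310.
The remaining $11,548 (= $11,858 − $310) moves to coinsurance.
Coinsurance: $11,548 × 20% = $2,309.60.
That puts the owner's cost at $310 + $2,309.60 = $2,619.60 before any cap.
Year-to-date out-of-pocket would reach $690 + $2,619.60 = $3,309.60, above the $3,050 maximum, so the owner pays only $3,050 − $690 = $2,360.

$2,360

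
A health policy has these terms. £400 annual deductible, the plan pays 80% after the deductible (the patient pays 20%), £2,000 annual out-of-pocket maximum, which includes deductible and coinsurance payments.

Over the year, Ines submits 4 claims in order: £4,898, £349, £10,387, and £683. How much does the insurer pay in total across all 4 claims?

£14,317

Claim 1 (£4,898): deductible takes £400, £4,498 remains; patient's 20% is £899.60. Cost to patient: £1,299.60. OOP to date £1,299.60. Insurer: £4,898 − £1,299.60 = £3,598.40.
Claim 2 (£349): deductible met; 20% of £349 = £69.80. Cost to patient: £69.80. OOP to date £1,369.40. Insurer: £349 − £69.80 = £279.20.
Claim 3 (£10,387): deductible met; 20% of £10,387 = £2,077.40. Adding that to £1,369.40 gives £3,446.80, past the £2,000 cap; patient pays only £2,000 − £1,369.40 = £630.60. Plan pays £10,387 − £630.60 = £9,756.40.
Claim 4 (£683): deductible met; 20% of £683 = £136.60. That would push OOP to £2,136.60, over the £2,000 cap, so patient pays £2,000 − £2,000 = £0. Insurer: £683 − £0 = £683.
Insurer total: £3,598.40 + £279.20 + £9,756.40 + £683 = £14,317.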